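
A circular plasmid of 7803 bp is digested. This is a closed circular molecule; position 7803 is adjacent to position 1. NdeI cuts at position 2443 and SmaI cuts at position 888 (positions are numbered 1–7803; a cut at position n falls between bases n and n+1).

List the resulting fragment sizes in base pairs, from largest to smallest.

6248, 1555 bp

Combined cut positions (sorted): 888, 2443.
Circular molecule, 2 cuts → 2 fragments:
  2443 − 888 = 1555 bp
  wrap: 7803 − 2443 + 888 = 6248 bp
Sorted largest to smallest: 6248, 1555 bp.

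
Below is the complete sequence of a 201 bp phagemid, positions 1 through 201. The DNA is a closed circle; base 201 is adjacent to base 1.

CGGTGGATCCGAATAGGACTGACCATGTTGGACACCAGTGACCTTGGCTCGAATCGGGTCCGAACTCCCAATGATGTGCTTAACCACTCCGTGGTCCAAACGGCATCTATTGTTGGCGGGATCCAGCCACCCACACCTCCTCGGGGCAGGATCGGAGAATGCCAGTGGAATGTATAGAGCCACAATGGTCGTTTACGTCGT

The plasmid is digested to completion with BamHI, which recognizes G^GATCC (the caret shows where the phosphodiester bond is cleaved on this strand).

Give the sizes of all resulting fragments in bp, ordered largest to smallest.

114, 87 bp

BamHI sites (GGATCC) start at positions 5, 119.
BamHI cuts after the first base of each site, so after positions 5, 119.
Circular molecule, 2 cuts → 2 fragments:
  6–119 → 114 bp
  120–201 then 1–5 → 82 + 5 = 87 bp
Sorted largest to smallest: 114, 87 bp.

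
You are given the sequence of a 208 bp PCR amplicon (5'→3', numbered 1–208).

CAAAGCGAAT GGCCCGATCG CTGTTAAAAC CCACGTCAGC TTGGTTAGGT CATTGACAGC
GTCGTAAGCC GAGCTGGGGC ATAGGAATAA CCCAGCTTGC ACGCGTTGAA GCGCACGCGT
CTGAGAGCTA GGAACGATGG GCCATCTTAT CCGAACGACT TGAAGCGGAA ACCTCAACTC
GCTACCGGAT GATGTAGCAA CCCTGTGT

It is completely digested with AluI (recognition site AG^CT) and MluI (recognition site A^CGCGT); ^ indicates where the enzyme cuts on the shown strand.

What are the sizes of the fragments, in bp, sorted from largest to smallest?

AluI sites (AGCT) start at positions 38, 72, 94, 126.
AluI cuts after base 2 of each site, so after positions 39, 73, 95, 127.
MluI sites (ACGCGT) start at positions 101, 115.
MluI cuts after the first base of each site, so after positions 101, 115.
Combined cut positions: 39, 73, 95, 101, 115, 127.
Linear molecule, 6 cuts → 7 fragments:
  1–39 → 39 bp
  40–73 → 34 bp
  74–95 → 22 bp
  96–101 → 6 bp
  102–115 → 14 bp
  116–127 → 12 bp
  128–208 → 81 bp
Sorted largest to smallest: 81, 39, 34, 22, 14, 12, 6 bp.

81, 39, 34, 22, 14, 12, 6 bp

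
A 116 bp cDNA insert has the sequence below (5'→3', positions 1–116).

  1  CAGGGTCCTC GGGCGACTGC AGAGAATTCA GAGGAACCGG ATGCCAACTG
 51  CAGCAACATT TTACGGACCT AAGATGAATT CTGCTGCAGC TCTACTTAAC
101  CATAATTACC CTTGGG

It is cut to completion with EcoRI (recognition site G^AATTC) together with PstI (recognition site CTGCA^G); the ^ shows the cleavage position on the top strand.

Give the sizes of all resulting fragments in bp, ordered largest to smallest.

28, 28, 24, 21, 12, 3 bp

EcoRI sites (GAATTC) start at positions 24, 76.
EcoRI cuts after the first base of each site, so after positions 24, 76.
PstI sites (CTGCAG) start at positions 17, 48, 84.
PstI cuts after base 5 of each site (before the last base), so after positions 21, 52, 88.
Combined cut positions: 21, 24, 52, 76, 88.
Linear molecule, 5 cuts → 6 fragments:
  1–21 → 21 bp
  22–24 → 3 bp
  25–52 → 28 bp
  53–76 → 24 bp
  77–88 → 12 bp
  89–116 → 28 bp
Sorted largest to smallest: 28, 28, 24, 21, 12, 3 bp.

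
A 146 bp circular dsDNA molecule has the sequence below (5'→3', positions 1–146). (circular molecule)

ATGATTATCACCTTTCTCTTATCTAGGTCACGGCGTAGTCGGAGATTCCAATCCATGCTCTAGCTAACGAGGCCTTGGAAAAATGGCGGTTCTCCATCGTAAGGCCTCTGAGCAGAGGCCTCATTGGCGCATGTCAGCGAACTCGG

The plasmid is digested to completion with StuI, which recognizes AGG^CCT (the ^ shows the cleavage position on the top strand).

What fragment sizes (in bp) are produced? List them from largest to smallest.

100, 32, 14 bp

StuI sites (AGGCCT) start at positions 70, 102, 116.
StuI cuts after base 3 of each site, so after positions 72, 104, 118.
Circular molecule, 3 cuts → 3 fragments:
  73–104 → 32 bp
  105–118 → 14 bp
  119–146 then 1–72 → 28 + 72 = 100 bp
Sorted largest to smallest: 100, 32, 14 bp.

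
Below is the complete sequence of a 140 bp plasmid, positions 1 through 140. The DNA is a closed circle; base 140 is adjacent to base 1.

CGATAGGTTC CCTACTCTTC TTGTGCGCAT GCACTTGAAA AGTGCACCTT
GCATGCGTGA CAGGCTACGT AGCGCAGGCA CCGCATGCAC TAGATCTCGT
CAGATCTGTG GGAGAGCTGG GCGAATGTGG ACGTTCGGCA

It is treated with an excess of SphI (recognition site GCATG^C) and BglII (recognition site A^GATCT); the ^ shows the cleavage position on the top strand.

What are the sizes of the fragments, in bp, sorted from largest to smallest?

SphI sites (GCATGC) start at positions 27, 51, 83.
SphI cuts after base 5 of each site (before the last base), so after positions 31, 55, 87.
BglII sites (AGATCT) start at positions 92, 102.
BglII cuts after the first base of each site, so after positions 92, 102.
Combined cut positions: 31, 55, 87, 92, 102.
Circular molecule, 5 cuts → 5 fragments:
  32–55 → 24 bp
  56–87 → 32 bp
  88–92 → 5 bp
  93–102 → 10 bp
  103–140 then 1–31 → 38 + 31 = 69 bp
Sorted largest to smallest: 69, 32, 24, 10, 5 bp.

69, 32, 24, 10, 5 bp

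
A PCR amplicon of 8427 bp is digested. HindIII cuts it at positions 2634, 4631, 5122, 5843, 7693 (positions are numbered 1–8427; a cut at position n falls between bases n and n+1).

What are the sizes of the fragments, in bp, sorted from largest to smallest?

2634, 1997, 1850, 734, 721, 491 bp

Linear molecule, 5 cuts → 6 fragments:
  2634 − 0 = 2634 bp
  4631 − 2634 = 1997 bp
  5122 − 4631 = 491 bp
  5843 − 5122 = 721 bp
  7693 − 5843 = 1850 bp
  8427 − 7693 = 734 bp
Sorted largest to smallest: 2634, 1997, 1850, 734, 721, 491 bp.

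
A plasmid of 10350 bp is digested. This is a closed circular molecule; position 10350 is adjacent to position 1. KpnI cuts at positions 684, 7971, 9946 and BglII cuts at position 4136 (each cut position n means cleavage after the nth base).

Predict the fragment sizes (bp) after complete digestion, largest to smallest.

Combined cut positions (sorted): 684, 4136, 7971, 9946.
Circular molecule, 4 cuts → 4 fragments:
  4136 − 684 = 3452 bp
  7971 − 4136 = 3835 bp
  9946 − 7971 = 1975 bp
  wrap: 10350 − 9946 + 684 = 1088 bp
Sorted largest to smallest: 3835, 3452, 1975, 1088 bp.

3835, 3452, 1975, 1088 bp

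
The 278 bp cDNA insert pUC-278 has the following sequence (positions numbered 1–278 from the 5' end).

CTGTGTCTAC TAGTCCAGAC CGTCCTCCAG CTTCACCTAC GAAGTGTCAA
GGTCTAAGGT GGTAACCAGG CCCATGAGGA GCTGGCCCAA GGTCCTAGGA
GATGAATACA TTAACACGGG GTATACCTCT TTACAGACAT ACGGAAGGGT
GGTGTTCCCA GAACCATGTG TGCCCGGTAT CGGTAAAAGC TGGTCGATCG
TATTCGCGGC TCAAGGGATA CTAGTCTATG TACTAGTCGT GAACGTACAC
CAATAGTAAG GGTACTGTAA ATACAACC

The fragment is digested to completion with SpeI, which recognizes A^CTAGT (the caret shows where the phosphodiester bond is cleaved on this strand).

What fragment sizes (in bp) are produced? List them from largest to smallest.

SpeI sites (ACTAGT) start at positions 9, 220, 232.
SpeI cuts after the first base of each site, so after positions 9, 220, 232.
Linear molecule, 3 cuts → 4 fragments:
  1–9 → 9 bp
  10–220 → 211 bp
  221–232 → 12 bp
  233–278 → 46 bp
Sorted largest to smallest: 211, 46, 12, 9 bp.

211, 46, 12, 9 bp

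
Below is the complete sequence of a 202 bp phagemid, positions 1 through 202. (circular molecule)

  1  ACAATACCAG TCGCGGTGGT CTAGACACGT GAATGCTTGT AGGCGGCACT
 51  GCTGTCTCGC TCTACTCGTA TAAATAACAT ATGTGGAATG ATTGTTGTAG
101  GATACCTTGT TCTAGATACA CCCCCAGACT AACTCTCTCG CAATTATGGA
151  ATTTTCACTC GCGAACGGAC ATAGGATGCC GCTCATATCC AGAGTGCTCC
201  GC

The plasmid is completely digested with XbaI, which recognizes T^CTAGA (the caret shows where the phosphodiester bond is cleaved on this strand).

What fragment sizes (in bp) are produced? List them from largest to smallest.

XbaI sites (TCTAGA) start at positions 20, 111.
XbaI cuts after the first base of each site, so after positions 20, 111.
Circular molecule, 2 cuts → 2 fragments:
  21–111 → 91 bp
  112–202 then 1–20 → 91 + 20 = 111 bp
Sorted largest to smallest: 111, 91 bp.

111, 91 bp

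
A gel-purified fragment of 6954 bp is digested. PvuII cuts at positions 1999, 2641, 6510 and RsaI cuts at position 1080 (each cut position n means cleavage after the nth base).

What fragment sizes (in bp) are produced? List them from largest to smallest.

Combined cut positions (sorted): 1080, 1999, 2641, 6510.
Linear molecule, 4 cuts → 5 fragments:
  1080 − 0 = 1080 bp
  1999 − 1080 = 919 bp
  2641 − 1999 = 642 bp
  6510 − 2641 = 3869 bp
  6954 − 6510 = 444 bp
Sorted largest to smallest: 3869, 1080, 919, 642, 444 bp.

3869, 1080, 919, 642, 444 bp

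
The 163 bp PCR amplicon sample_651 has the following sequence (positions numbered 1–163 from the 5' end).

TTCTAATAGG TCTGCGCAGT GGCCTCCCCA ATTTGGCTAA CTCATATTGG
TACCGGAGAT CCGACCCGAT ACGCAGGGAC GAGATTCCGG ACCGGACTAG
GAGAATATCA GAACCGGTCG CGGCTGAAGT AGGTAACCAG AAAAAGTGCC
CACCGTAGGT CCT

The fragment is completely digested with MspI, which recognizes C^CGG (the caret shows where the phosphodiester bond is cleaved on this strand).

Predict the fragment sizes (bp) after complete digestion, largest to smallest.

53, 49, 34, 22, 5 bp

MspI sites (CCGG) start at positions 53, 87, 92, 114.
MspI cuts after the first base of each site, so after positions 53, 87, 92, 114.
Linear molecule, 4 cuts → 5 fragments:
  1–53 → 53 bp
  54–87 → 34 bp
  88–92 → 5 bp
  93–114 → 22 bp
  115–163 → 49 bp
Sorted largest to smallest: 53, 49, 34, 22, 5 bp.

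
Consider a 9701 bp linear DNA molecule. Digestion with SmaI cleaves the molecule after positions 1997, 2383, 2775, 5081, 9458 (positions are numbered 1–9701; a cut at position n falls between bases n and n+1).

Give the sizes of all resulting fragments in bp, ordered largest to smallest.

Linear molecule, 5 cuts → 6 fragments:
  1997 − 0 = 1997 bp
  2383 − 1997 = 386 bp
  2775 − 2383 = 392 bp
  5081 − 2775 = 2306 bp
  9458 − 5081 = 4377 bp
  9701 − 9458 = 243 bp
Sorted largest to smallest: 4377, 2306, 1997, 392, 386, 243 bp.

4377, 2306, 1997, 392, 386, 243 bp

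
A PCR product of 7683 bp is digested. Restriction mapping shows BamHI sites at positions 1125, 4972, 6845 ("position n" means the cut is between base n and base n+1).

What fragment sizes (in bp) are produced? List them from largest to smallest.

3847, 1873, 1125, 838 bp

Linear molecule, 3 cuts → 4 fragments:
  1125 − 0 = 1125 bp
  4972 − 1125 = 3847 bp
  6845 − 4972 = 1873 bp
  7683 − 6845 = 838 bp
Sorted largest to smallest: 3847, 1873, 1125, 838 bp.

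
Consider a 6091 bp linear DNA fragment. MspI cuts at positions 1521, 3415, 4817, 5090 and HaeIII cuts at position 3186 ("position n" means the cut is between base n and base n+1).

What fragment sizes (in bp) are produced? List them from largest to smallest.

Combined cut positions (sorted): 1521, 3186, 3415, 4817, 5090.
Linear molecule, 5 cuts → 6 fragments:
  1521 − 0 = 1521 bp
  3186 − 1521 = 1665 bp
  3415 − 3186 = 229 bp
  4817 − 3415 = 1402 bp
  5090 − 4817 = 273 bp
  6091 − 5090 = 1001 bp
Sorted largest to smallest: 1665, 1521, 1402, 1001, 273, 229 bp.

1665, 1521, 1402, 1001, 273, 229 bp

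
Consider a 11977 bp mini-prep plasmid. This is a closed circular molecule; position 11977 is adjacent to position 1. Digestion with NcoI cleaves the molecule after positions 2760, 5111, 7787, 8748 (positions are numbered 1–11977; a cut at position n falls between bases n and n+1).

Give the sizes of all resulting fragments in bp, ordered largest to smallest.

Circular molecule, 4 cuts → 4 fragments:
  5111 − 2760 = 2351 bp
  7787 − 5111 = 2676 bp
  8748 − 7787 = 961 bp
  wrap: 11977 − 8748 + 2760 = 5989 bp
Sorted largest to smallest: 5989, 2676, 2351, 961 bp.

5989, 2676, 2351, 961 bp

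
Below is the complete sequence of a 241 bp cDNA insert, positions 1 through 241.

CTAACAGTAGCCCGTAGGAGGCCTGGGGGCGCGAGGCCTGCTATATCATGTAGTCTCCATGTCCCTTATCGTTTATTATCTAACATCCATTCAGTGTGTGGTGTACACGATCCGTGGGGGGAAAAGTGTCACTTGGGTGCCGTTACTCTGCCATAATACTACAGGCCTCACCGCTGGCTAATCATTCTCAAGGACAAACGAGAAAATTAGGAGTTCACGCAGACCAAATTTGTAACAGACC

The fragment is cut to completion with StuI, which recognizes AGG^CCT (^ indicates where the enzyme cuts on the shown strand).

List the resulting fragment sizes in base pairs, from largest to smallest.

129, 76, 21, 15 bp

StuI sites (AGGCCT) start at positions 19, 34, 163.
StuI cuts after base 3 of each site, so after positions 21, 36, 165.
Linear molecule, 3 cuts → 4 fragments:
  1–21 → 21 bp
  22–36 → 15 bp
  37–165 → 129 bp
  166–241 → 76 bp
Sorted largest to smallest: 129, 76, 21, 15 bp.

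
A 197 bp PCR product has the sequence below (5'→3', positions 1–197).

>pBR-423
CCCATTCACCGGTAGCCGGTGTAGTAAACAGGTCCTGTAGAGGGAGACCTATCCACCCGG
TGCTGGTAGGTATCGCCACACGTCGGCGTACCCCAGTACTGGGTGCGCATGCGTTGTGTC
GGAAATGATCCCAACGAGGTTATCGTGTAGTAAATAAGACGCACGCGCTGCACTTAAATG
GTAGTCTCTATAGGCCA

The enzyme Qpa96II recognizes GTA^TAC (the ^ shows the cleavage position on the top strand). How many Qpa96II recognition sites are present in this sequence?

No occurrence of GTATAC is present in the sequence.
Qpa96II does not cut: 0 sites.

0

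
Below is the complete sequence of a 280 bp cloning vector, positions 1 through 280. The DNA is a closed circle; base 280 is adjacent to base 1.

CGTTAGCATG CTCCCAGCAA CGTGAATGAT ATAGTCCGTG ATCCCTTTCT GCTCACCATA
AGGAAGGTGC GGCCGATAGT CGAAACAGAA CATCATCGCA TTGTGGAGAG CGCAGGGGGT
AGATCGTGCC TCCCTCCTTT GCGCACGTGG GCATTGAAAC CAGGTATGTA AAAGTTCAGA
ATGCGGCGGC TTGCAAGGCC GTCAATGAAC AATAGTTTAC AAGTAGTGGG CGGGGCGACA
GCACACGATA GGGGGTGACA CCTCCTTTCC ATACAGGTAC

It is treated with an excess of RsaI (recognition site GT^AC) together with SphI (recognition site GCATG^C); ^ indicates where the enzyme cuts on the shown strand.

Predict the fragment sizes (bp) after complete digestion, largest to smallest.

268, 12 bp

The RsaI site (GTAC) starts at position 277.
RsaI cuts after base 2 of each site, so after position 278.
The SphI site (GCATGC) starts at position 6.
SphI cuts after base 5 of each site (before the last base), so after position 10.
Combined cut positions: 10, 278.
Circular molecule, 2 cuts → 2 fragments:
  11–278 → 268 bp
  279–280 then 1–10 → 2 + 10 = 12 bp
Sorted largest to smallest: 268, 12 bp.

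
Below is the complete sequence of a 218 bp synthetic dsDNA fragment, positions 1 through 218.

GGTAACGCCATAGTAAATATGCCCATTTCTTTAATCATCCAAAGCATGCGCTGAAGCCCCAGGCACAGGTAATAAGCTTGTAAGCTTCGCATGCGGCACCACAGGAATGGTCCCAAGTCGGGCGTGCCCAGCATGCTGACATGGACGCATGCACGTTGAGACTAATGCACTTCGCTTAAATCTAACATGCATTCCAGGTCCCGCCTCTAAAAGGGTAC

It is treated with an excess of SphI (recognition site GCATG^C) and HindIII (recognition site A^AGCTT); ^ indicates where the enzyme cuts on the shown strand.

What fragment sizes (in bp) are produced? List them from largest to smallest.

SphI sites (GCATGC) start at positions 44, 89, 131, 147.
SphI cuts after base 5 of each site (before the last base), so after positions 48, 93, 135, 151.
HindIII sites (AAGCTT) start at positions 74, 82.
HindIII cuts after the first base of each site, so after positions 74, 82.
Combined cut positions: 48, 74, 82, 93, 135, 151.
Linear molecule, 6 cuts → 7 fragments:
  1–48 → 48 bp
  49–74 → 26 bp
  75–82 → 8 bp
  83–93 → 11 bp
  94–135 → 42 bp
  136–151 → 16 bp
  152–218 → 67 bp
Sorted largest to smallest: 67, 48, 42, 26, 16, 11, 8 bp.

67, 48, 42, 26, 16, 11, 8 bp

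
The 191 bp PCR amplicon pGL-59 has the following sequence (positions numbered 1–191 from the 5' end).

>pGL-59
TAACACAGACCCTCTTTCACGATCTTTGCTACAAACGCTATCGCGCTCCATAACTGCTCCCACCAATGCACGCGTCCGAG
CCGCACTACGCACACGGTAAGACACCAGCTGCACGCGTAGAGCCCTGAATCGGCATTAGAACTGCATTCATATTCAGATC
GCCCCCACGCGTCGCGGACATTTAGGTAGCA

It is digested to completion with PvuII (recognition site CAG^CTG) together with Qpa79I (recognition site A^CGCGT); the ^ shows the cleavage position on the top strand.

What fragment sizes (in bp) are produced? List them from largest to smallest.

The PvuII site (CAGCTG) starts at position 106.
PvuII cuts after base 3 of each site, so after position 108.
Qpa79I sites (ACGCGT) start at positions 70, 113, 167.
Qpa79I cuts after the first base of each site, so after positions 70, 113, 167.
Combined cut positions: 70, 108, 113, 167.
Linear molecule, 4 cuts → 5 fragments:
  1–70 → 70 bp
  71–108 → 38 bp
  109–113 → 5 bp
  114–167 → 54 bp
  168–191 → 24 bp
Sorted largest to smallest: 70, 54, 38, 24, 5 bp.

70, 54, 38, 24, 5 bp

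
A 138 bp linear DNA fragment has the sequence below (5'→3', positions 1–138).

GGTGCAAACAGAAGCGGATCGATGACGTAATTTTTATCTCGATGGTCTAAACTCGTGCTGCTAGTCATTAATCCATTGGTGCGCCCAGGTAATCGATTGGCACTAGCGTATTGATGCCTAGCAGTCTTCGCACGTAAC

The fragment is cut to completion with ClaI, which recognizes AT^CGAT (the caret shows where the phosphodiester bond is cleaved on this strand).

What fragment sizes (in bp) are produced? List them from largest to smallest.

ClaI sites (ATCGAT) start at positions 18, 92.
ClaI cuts after base 2 of each site, so after positions 19, 93.
Linear molecule, 2 cuts → 3 fragments:
  1–19 → 19 bp
  20–93 → 74 bp
  94–138 → 45 bp
Sorted largest to smallest: 74, 45, 19 bp.

74, 45, 19 bp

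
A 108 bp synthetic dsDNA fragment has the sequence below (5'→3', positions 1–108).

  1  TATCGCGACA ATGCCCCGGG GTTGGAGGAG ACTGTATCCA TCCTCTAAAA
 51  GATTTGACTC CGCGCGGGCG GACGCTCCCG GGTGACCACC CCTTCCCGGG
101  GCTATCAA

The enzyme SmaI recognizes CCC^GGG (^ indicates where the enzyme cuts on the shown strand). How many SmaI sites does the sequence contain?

CCCGGG occurs starting at positions 15, 77, 95.
SmaI cuts at 3 sites.

3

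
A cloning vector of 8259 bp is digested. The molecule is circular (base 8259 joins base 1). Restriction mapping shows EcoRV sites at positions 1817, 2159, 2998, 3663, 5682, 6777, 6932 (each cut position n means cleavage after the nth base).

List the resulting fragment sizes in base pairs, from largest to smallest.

Circular molecule, 7 cuts → 7 fragments:
  2159 − 1817 = 342 bp
  2998 − 2159 = 839 bp
  3663 − 2998 = 665 bp
  5682 − 3663 = 2019 bp
  6777 − 5682 = 1095 bp
  6932 − 6777 = 155 bp
  wrap: 8259 − 6932 + 1817 = 3144 bp
Sorted largest to smallest: 3144, 2019, 1095, 839, 665, 342, 155 bp.

3144, 2019, 1095, 839, 665, 342, 155 bp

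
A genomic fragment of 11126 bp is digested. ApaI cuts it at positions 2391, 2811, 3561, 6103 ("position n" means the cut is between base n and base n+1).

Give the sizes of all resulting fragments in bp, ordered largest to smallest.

Linear molecule, 4 cuts → 5 fragments:
  2391 − 0 = 2391 bp
  2811 − 2391 = 420 bp
  3561 − 2811 = 750 bp
  6103 − 3561 = 2542 bp
  11126 − 6103 = 5023 bp
Sorted largest to smallest: 5023, 2542, 2391, 750, 420 bp.

5023, 2542, 2391, 750, 420 bp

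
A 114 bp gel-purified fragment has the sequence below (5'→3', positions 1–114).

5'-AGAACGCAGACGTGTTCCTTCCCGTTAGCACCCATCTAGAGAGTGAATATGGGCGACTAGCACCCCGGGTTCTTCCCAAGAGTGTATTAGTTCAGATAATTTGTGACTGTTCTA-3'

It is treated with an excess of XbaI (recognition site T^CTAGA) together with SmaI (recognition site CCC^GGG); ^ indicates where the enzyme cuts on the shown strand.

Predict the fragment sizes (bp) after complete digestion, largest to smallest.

48, 35, 31 bp

The XbaI site (TCTAGA) starts at position 35.
XbaI cuts after the first base of each site, so after position 35.
The SmaI site (CCCGGG) starts at position 64.
SmaI cuts after base 3 of each site, so after position 66.
Combined cut positions: 35, 66.
Linear molecule, 2 cuts → 3 fragments:
  1–35 → 35 bp
  36–66 → 31 bp
  67–114 → 48 bp
Sorted largest to smallest: 48, 35, 31 bp.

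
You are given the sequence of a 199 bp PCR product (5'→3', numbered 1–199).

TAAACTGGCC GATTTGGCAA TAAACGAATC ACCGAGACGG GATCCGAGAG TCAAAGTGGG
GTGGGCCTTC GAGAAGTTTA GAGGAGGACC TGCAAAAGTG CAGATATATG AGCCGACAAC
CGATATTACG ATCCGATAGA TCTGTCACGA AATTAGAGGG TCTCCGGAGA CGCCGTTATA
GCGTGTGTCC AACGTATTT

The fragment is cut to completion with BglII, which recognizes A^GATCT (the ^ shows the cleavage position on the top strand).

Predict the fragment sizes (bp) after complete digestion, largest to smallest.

138, 61 bp

The BglII site (AGATCT) starts at position 138.
BglII cuts after the first base of each site, so after position 138.
Linear molecule, 1 cut → 2 fragments:
  1–138 → 138 bp
  139–199 → 61 bp
Sorted largest to smallest: 138, 61 bp.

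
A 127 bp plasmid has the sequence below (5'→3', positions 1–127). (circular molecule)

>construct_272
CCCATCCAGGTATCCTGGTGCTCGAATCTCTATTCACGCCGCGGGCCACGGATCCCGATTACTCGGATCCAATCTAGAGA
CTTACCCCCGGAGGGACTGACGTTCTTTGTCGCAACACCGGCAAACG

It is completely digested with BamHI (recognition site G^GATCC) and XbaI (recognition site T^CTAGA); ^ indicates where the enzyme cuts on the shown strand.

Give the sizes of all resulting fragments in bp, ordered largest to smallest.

104, 15, 8 bp

BamHI sites (GGATCC) start at positions 50, 65.
BamHI cuts after the first base of each site, so after positions 50, 65.
The XbaI site (TCTAGA) starts at position 73.
XbaI cuts after the first base of each site, so after position 73.
Combined cut positions: 50, 65, 73.
Circular molecule, 3 cuts → 3 fragments:
  51–65 → 15 bp
  66–73 → 8 bp
  74–127 then 1–50 → 54 + 50 = 104 bp
Sorted largest to smallest: 104, 15, 8 bp.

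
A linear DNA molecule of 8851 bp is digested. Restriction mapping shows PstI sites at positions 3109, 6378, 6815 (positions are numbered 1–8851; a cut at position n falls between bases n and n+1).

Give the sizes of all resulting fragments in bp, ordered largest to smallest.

Linear molecule, 3 cuts → 4 fragments:
  3109 − 0 = 3109 bp
  6378 − 3109 = 3269 bp
  6815 − 6378 = 437 bp
  8851 − 6815 = 2036 bp
Sorted largest to smallest: 3269, 3109, 2036, 437 bp.

3269, 3109, 2036, 437 bp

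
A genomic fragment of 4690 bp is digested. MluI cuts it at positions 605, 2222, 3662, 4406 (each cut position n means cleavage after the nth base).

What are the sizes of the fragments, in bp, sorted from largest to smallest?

Linear molecule, 4 cuts → 5 fragments:
  605 − 0 = 605 bp
  2222 − 605 = 1617 bp
  3662 − 2222 = 1440 bp
  4406 − 3662 = 744 bp
  4690 − 4406 = 284 bp
Sorted largest to smallest: 1617, 1440, 744, 605, 284 bp.

1617, 1440, 744, 605, 284 bp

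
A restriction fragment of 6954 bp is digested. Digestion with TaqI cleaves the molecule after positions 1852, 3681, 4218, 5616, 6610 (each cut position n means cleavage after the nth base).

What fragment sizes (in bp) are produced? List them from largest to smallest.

1852, 1829, 1398, 994, 537, 344 bp

Linear molecule, 5 cuts → 6 fragments:
  1852 − 0 = 1852 bp
  3681 − 1852 = 1829 bp
  4218 − 3681 = 537 bp
  5616 − 4218 = 1398 bp
  6610 − 5616 = 994 bp
  6954 − 6610 = 344 bp
Sorted largest to smallest: 1852, 1829, 1398, 994, 537, 344 bp.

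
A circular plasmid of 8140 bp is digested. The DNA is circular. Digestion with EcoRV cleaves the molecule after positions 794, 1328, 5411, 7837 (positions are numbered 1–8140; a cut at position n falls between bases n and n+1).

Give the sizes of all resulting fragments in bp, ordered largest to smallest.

Circular molecule, 4 cuts → 4 fragments:
  1328 − 794 = 534 bp
  5411 − 1328 = 4083 bp
  7837 − 5411 = 2426 bp
  wrap: 8140 − 7837 + 794 = 1097 bp
Sorted largest to smallest: 4083, 2426, 1097, 534 bp.

4083, 2426, 1097, 534 bp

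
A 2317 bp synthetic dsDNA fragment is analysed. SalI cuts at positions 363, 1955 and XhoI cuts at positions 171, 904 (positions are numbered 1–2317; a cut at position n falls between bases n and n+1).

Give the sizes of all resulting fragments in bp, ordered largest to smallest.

Combined cut positions (sorted): 171, 363, 904, 1955.
Linear molecule, 4 cuts → 5 fragments:
  171 − 0 = 171 bp
  363 − 171 = 192 bp
  904 − 363 = 541 bp
  1955 − 904 = 1051 bp
  2317 − 1955 = 362 bp
Sorted largest to smallest: 1051, 541, 362, 192, 171 bp.

1051, 541, 362, 192, 171 bp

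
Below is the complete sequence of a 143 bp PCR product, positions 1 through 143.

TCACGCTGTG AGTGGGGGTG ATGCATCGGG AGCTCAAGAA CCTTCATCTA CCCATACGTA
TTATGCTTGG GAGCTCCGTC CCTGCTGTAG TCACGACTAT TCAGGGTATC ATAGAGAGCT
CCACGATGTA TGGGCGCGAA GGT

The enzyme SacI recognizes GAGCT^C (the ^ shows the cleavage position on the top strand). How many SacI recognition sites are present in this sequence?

GAGCTC occurs starting at positions 30, 71, 116.
SacI cuts at 3 sites.

3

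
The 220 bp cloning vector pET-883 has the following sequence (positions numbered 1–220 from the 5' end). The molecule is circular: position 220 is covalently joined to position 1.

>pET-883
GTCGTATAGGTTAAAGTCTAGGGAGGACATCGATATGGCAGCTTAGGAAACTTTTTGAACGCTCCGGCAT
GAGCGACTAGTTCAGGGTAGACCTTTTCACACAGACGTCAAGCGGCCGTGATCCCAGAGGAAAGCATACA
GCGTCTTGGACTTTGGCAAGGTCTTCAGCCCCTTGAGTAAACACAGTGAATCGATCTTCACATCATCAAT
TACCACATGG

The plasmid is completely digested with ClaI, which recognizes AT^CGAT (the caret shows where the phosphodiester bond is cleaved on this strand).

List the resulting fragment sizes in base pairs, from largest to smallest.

ClaI sites (ATCGAT) start at positions 29, 190.
ClaI cuts after base 2 of each site, so after positions 30, 191.
Circular molecule, 2 cuts → 2 fragments:
  31–191 → 161 bp
  192–220 then 1–30 → 29 + 30 = 59 bp
Sorted largest to smallest: 161, 59 bp.

161, 59 bp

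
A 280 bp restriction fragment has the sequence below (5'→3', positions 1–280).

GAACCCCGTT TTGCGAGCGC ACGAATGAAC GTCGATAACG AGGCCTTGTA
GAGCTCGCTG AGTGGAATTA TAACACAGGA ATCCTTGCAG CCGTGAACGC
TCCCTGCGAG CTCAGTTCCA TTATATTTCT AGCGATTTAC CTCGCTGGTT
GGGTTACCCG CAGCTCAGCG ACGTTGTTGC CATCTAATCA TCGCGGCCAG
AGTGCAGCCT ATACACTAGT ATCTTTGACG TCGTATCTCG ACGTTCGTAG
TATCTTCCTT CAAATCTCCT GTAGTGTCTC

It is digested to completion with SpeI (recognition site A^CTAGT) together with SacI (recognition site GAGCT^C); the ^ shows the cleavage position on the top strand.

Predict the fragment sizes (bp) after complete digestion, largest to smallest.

The SpeI site (ACTAGT) starts at position 215.
SpeI cuts after the first base of each site, so after position 215.
SacI sites (GAGCTC) start at positions 51, 108.
SacI cuts after base 5 of each site (before the last base), so after positions 55, 112.
Combined cut positions: 55, 112, 215.
Linear molecule, 3 cuts → 4 fragments:
  1–55 → 55 bp
  56–112 → 57 bp
  113–215 → 103 bp
  216–280 → 65 bp
Sorted largest to smallest: 103, 65, 57, 55 bp.

103, 65, 57, 55 bp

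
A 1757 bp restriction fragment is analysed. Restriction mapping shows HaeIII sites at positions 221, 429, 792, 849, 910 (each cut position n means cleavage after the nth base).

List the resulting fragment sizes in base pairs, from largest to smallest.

847, 363, 221, 208, 61, 57 bp

Linear molecule, 5 cuts → 6 fragments:
  221 − 0 = 221 bp
  429 − 221 = 208 bp
  792 − 429 = 363 bp
  849 − 792 = 57 bp
  910 − 849 = 61 bp
  1757 − 910 = 847 bp
Sorted largest to smallest: 847, 363, 221, 208, 61, 57 bp.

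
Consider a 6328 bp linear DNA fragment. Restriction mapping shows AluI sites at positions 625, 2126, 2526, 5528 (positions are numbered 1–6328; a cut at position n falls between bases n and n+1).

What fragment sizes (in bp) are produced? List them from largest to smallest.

3002, 1501, 800, 625, 400 bp

Linear molecule, 4 cuts → 5 fragments:
  625 − 0 = 625 bp
  2126 − 625 = 1501 bp
  2526 − 2126 = 400 bp
  5528 − 2526 = 3002 bp
  6328 − 5528 = 800 bp
Sorted largest to smallest: 3002, 1501, 800, 625, 400 bp.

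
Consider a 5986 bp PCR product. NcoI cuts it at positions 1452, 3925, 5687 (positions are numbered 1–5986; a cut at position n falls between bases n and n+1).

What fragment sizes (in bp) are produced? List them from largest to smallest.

2473, 1762, 1452, 299 bp

Linear molecule, 3 cuts → 4 fragments:
  1452 − 0 = 1452 bp
  3925 − 1452 = 2473 bp
  5687 − 3925 = 1762 bp
  5986 − 5687 = 299 bp
Sorted largest to smallest: 2473, 1762, 1452, 299 bp.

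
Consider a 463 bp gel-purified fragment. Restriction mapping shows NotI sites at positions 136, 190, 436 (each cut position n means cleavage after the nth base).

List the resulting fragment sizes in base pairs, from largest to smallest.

246, 136, 54, 27 bp

Linear molecule, 3 cuts → 4 fragments:
  136 − 0 = 136 bp
  190 − 136 = 54 bp
  436 − 190 = 246 bp
  463 − 436 = 27 bp
Sorted largest to smallest: 246, 136, 54, 27 bp.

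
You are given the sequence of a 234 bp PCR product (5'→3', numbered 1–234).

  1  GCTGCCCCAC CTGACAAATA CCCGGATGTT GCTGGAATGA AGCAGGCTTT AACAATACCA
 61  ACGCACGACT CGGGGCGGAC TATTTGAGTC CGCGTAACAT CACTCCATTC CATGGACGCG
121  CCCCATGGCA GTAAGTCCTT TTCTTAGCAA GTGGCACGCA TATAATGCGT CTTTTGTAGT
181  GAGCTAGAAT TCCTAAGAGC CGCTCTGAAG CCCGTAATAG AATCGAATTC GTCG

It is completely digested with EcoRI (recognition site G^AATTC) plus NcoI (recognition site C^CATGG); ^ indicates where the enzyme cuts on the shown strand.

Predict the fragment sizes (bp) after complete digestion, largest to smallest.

110, 64, 38, 13, 9 bp

EcoRI sites (GAATTC) start at positions 187, 225.
EcoRI cuts after the first base of each site, so after positions 187, 225.
NcoI sites (CCATGG) start at positions 110, 123.
NcoI cuts after the first base of each site, so after positions 110, 123.
Combined cut positions: 110, 123, 187, 225.
Linear molecule, 4 cuts → 5 fragments:
  1–110 → 110 bp
  111–123 → 13 bp
  124–187 → 64 bp
  188–225 → 38 bp
  226–234 → 9 bp
Sorted largest to smallest: 110, 64, 38, 13, 9 bp.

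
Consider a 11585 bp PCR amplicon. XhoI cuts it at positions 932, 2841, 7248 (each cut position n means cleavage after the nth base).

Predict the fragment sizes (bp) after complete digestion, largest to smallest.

Linear molecule, 3 cuts → 4 fragments:
  932 − 0 = 932 bp
  2841 − 932 = 1909 bp
  7248 − 2841 = 4407 bp
  11585 − 7248 = 4337 bp
Sorted largest to smallest: 4407, 4337, 1909, 932 bp.

4407, 4337, 1909, 932 bp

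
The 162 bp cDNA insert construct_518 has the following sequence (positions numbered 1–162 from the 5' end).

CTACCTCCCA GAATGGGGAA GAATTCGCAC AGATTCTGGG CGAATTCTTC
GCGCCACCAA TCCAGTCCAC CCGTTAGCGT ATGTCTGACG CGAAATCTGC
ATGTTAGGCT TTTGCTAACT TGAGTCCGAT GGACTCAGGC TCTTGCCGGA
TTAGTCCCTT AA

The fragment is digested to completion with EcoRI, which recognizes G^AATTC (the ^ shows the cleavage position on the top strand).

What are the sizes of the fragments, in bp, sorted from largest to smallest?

EcoRI sites (GAATTC) start at positions 21, 42.
EcoRI cuts after the first base of each site, so after positions 21, 42.
Linear molecule, 2 cuts → 3 fragments:
  1–21 → 21 bp
  22–42 → 21 bp
  43–162 → 120 bp
Sorted largest to smallest: 120, 21, 21 bp.

120, 21, 21 bp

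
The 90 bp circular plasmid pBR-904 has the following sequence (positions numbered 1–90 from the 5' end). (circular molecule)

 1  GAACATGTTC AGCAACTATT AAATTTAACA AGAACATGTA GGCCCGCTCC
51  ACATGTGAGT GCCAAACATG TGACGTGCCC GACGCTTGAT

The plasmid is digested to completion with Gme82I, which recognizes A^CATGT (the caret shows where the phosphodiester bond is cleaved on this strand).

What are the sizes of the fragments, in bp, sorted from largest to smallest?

Gme82I sites (ACATGT) start at positions 3, 34, 51, 66.
Gme82I cuts after the first base of each site, so after positions 3, 34, 51, 66.
Circular molecule, 4 cuts → 4 fragments:
  4–34 → 31 bp
  35–51 → 17 bp
  52–66 → 15 bp
  67–90 then 1–3 → 24 + 3 = 27 bp
Sorted largest to smallest: 31, 27, 17, 15 bp.

31, 27, 17, 15 bp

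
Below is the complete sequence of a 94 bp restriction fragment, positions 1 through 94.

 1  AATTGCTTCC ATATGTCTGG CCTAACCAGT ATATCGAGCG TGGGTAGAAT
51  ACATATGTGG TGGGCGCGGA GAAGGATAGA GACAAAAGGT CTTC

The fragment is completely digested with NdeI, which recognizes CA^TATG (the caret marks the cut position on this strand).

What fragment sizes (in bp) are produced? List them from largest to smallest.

NdeI sites (CATATG) start at positions 10, 52.
NdeI cuts after base 2 of each site, so after positions 11, 53.
Linear molecule, 2 cuts → 3 fragments:
  1–11 → 11 bp
  12–53 → 42 bp
  54–94 → 41 bp
Sorted largest to smallest: 42, 41, 11 bp.

42, 41, 11 bp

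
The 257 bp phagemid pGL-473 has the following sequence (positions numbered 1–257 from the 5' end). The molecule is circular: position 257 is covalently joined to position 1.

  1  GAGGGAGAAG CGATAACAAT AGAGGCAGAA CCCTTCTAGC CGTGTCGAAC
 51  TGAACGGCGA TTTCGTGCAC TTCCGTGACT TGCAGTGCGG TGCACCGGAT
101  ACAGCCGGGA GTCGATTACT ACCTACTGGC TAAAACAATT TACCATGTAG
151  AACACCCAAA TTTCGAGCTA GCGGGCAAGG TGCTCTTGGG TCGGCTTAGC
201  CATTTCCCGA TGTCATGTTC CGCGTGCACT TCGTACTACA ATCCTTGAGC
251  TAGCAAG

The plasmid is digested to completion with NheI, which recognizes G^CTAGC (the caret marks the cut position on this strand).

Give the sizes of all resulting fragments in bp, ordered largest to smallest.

175, 82 bp

NheI sites (GCTAGC) start at positions 167, 249.
NheI cuts after the first base of each site, so after positions 167, 249.
Circular molecule, 2 cuts → 2 fragments:
  168–249 → 82 bp
  250–257 then 1–167 → 8 + 167 = 175 bp
Sorted largest to smallest: 175, 82 bp.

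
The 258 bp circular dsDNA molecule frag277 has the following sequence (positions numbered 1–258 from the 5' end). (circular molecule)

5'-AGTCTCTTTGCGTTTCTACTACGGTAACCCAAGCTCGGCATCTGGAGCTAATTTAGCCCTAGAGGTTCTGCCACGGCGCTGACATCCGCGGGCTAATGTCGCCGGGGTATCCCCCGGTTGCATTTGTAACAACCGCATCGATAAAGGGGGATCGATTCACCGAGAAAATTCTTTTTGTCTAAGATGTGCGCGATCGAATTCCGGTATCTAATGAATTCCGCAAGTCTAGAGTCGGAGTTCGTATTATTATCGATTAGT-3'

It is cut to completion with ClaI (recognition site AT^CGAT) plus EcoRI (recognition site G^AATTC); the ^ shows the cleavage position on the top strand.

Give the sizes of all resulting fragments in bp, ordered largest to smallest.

146, 44, 37, 17, 14 bp

ClaI sites (ATCGAT) start at positions 137, 151, 249.
ClaI cuts after base 2 of each site, so after positions 138, 152, 250.
EcoRI sites (GAATTC) start at positions 196, 213.
EcoRI cuts after the first base of each site, so after positions 196, 213.
Combined cut positions: 138, 152, 196, 213, 250.
Circular molecule, 5 cuts → 5 fragments:
  139–152 → 14 bp
  153–196 → 44 bp
  197–213 → 17 bp
  214–250 → 37 bp
  251–258 then 1–138 → 8 + 138 = 146 bp
Sorted largest to smallest: 146, 44, 37, 17, 14 bp.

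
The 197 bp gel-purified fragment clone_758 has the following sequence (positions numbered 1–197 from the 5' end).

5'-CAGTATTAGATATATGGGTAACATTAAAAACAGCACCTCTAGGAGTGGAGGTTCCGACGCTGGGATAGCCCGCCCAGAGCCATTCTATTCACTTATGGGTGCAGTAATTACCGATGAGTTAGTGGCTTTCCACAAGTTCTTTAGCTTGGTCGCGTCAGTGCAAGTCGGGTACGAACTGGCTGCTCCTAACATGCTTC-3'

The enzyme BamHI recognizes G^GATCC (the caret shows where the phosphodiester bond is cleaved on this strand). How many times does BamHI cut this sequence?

0

No occurrence of GGATCC is present in the sequence.
BamHI does not cut: 0 sites.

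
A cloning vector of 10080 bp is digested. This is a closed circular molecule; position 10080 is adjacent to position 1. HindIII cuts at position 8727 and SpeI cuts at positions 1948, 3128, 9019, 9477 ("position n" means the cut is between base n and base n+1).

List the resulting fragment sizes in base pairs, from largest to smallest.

Combined cut positions (sorted): 1948, 3128, 8727, 9019, 9477.
Circular molecule, 5 cuts → 5 fragments:
  3128 − 1948 = 1180 bp
  8727 − 3128 = 5599 bp
  9019 − 8727 = 292 bp
  9477 − 9019 = 458 bp
  wrap: 10080 − 9477 + 1948 = 2551 bp
Sorted largest to smallest: 5599, 2551, 1180, 458, 292 bp.

5599, 2551, 1180, 458, 292 bp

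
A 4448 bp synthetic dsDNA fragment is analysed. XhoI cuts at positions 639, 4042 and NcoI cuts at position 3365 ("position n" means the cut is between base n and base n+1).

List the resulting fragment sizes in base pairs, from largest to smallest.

Combined cut positions (sorted): 639, 3365, 4042.
Linear molecule, 3 cuts → 4 fragments:
  639 − 0 = 639 bp
  3365 − 639 = 2726 bp
  4042 − 3365 = 677 bp
  4448 − 4042 = 406 bp
Sorted largest to smallest: 2726, 677, 639, 406 bp.

2726, 677, 639, 406 bp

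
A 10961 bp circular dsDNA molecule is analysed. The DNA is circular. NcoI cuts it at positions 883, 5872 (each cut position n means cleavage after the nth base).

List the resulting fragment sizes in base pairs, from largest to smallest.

Circular molecule, 2 cuts → 2 fragments:
  5872 − 883 = 4989 bp
  wrap: 10961 − 5872 + 883 = 5972 bp
Sorted largest to smallest: 5972, 4989 bp.

5972, 4989 bp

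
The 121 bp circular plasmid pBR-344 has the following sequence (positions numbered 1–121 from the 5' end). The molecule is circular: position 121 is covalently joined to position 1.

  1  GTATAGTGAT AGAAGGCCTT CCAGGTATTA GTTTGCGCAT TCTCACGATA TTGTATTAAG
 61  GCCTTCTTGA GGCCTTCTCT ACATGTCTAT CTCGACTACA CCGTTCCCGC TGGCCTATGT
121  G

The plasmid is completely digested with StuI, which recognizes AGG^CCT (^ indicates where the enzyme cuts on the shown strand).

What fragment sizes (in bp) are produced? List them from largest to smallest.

65, 45, 11 bp

StuI sites (AGGCCT) start at positions 14, 59, 70.
StuI cuts after base 3 of each site, so after positions 16, 61, 72.
Circular molecule, 3 cuts → 3 fragments:
  17–61 → 45 bp
  62–72 → 11 bp
  73–121 then 1–16 → 49 + 16 = 65 bp
Sorted largest to smallest: 65, 45, 11 bp.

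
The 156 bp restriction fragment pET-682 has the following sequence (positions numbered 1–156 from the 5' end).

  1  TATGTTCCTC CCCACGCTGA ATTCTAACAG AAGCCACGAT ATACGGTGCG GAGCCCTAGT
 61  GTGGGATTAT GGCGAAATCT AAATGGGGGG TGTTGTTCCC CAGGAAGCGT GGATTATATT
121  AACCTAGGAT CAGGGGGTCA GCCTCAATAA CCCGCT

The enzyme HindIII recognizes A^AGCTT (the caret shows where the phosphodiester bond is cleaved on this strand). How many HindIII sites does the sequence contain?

0

No occurrence of AAGCTT is present in the sequence.
HindIII does not cut: 0 sites.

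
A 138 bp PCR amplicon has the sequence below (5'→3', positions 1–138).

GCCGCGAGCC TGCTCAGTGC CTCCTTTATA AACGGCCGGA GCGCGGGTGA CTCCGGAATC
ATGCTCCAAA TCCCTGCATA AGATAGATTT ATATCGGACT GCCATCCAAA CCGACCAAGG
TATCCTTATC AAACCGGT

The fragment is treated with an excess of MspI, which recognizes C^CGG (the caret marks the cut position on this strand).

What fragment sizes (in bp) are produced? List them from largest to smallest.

MspI sites (CCGG) start at positions 36, 53, 134.
MspI cuts after the first base of each site, so after positions 36, 53, 134.
Linear molecule, 3 cuts → 4 fragments:
  1–36 → 36 bp
  37–53 → 17 bp
  54–134 → 81 bp
  135–138 → 4 bp
Sorted largest to smallest: 81, 36, 17, 4 bp.

81, 36, 17, 4 bp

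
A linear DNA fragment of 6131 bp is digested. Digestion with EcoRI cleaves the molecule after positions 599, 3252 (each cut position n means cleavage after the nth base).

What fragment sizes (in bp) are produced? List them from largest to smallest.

2879, 2653, 599 bp

Linear molecule, 2 cuts → 3 fragments:
  599 − 0 = 599 bp
  3252 − 599 = 2653 bp
  6131 − 3252 = 2879 bp
Sorted largest to smallest: 2879, 2653, 599 bp.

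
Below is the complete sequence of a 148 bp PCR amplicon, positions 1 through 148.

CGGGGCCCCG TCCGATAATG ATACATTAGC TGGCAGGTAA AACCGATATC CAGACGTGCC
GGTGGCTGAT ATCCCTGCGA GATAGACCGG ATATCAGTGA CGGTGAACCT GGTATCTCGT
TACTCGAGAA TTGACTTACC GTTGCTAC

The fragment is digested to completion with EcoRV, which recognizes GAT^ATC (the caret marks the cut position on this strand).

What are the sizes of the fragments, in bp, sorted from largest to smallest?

56, 47, 23, 22 bp

EcoRV sites (GATATC) start at positions 45, 68, 90.
EcoRV cuts after base 3 of each site, so after positions 47, 70, 92.
Linear molecule, 3 cuts → 4 fragments:
  1–47 → 47 bp
  48–70 → 23 bp
  71–92 → 22 bp
  93–148 → 56 bp
Sorted largest to smallest: 56, 47, 23, 22 bp.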